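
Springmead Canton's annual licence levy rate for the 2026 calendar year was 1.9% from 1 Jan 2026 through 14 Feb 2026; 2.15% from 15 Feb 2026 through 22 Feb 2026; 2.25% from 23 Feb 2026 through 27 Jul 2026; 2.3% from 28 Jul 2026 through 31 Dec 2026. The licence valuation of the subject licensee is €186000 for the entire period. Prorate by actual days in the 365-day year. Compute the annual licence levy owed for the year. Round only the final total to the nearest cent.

€4140.67

1 Jan – 14 Feb 2026: 45 days at 1.9% → €186000 × 1.9% × 45/365 = €435.6986
15 Feb – 22 Feb 2026: 8 days at 2.15% → €186000 × 2.15% × 8/365 = €87.6493
23 Feb – 27 Jul 2026: 155 days at 2.25% → €186000 × 2.25% × 155/365 = €1777.1918
28 Jul – 31 Dec 2026: 157 days at 2.3% → €186000 × 2.3% × 157/365 = €1840.1260
Total = €4140.6658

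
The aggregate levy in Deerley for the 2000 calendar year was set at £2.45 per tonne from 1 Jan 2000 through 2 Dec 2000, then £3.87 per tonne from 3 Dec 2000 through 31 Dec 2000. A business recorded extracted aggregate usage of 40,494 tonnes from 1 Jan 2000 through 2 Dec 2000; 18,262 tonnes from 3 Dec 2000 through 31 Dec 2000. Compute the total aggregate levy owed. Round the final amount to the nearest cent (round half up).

1 Jan – 2 Dec 2000: 40,494 tonnes at £2.45/tonne → £99,210.30
3 Dec – 31 Dec 2000: 18,262 tonnes at £3.87/tonne → £70,673.94

£169,884.24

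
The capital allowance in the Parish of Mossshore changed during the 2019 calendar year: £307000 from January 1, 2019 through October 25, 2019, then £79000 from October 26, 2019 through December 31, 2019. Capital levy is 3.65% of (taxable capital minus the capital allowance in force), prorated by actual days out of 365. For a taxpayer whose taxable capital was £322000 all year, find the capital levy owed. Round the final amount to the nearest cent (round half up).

£2075.10

January 1 – October 25, 2019: 298 days, exemption £307000 → (£322000 − £307000) × 3.65% × 298/365 = £447.0000
October 26 – December 31, 2019: 67 days, exemption £79000 → (£322000 − £79000) × 3.65% × 67/365 = £1628.1000
Total = £2075.1000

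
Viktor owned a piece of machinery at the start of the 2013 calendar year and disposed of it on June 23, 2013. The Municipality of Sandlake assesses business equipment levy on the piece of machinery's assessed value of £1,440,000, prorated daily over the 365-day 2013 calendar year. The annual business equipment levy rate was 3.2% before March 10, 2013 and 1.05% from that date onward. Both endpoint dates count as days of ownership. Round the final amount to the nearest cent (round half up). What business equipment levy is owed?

January 1 – March 9, 2013: 68 days at 3.2% → £1,440,000 × 3.2% × 68/365 = £8,584.7671
March 10 – June 23, 2013: 106 days at 1.05% → £1,440,000 × 1.05% × 106/365 = £4,391.0137
Total = £12,975.7808

£12,975.78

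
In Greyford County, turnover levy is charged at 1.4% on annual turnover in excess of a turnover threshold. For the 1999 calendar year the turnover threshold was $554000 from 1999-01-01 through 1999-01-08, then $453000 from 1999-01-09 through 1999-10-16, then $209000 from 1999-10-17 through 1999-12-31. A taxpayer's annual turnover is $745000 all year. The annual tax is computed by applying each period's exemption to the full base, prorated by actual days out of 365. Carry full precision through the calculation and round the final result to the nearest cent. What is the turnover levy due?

$4768.28

1999-01-01 to 1999-01-08: 8 days, exemption $554000 → ($745000 − $554000) × 1.4% × 8/365 = $58.6082
1999-01-09 to 1999-10-16: 281 days, exemption $453000 → ($745000 − $453000) × 1.4% × 281/365 = $3147.2000
1999-10-17 to 1999-12-31: 76 days, exemption $209000 → ($745000 − $209000) × 1.4% × 76/365 = $1562.4767
Total = $4768.2849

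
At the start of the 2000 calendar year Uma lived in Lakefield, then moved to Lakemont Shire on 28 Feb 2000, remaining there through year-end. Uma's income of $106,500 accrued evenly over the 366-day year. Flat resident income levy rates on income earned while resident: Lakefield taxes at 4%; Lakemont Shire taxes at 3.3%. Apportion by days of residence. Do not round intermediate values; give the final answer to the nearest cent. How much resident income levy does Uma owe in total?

Lakefield, 1 Jan – 27 Feb 2000: 58 days → $106,500 × 4% × 58/366 = $675.0820
Lakemont Shire, 28 Feb – 31 Dec 2000: 308 days → $106,500 × 3.3% × 308/366 = $2,957.5574
Total = $3,632.6393

$3,632.64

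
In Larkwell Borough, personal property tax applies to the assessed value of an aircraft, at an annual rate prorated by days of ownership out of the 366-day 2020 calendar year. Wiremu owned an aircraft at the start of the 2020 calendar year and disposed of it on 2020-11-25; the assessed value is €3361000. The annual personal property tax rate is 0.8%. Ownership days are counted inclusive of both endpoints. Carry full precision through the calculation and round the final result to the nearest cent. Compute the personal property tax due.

Days held (2020-01-01 to 2020-11-25): 330 out of 366
Tax = €3361000 × 0.8% × 330/366 = €24243.2787

€24243.28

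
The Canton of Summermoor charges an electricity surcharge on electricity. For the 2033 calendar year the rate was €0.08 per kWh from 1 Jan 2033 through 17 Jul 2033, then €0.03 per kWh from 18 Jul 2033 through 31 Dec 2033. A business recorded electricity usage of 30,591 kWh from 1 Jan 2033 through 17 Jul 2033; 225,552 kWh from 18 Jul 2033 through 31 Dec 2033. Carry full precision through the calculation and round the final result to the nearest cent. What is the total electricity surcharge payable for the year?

€9,213.84

1 Jan – 17 Jul 2033: 30,591 kWh at €0.08/kWh → €2,447.28
18 Jul – 31 Dec 2033: 225,552 kWh at €0.03/kWh → €6,766.56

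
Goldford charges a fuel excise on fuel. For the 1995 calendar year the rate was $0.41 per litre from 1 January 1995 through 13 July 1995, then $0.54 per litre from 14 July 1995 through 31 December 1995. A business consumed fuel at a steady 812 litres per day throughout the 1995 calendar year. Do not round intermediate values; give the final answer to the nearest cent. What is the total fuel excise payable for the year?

$139,566.56

1 January – 13 July 1995: 194 days × 812 litres/day = 157,528 litres at $0.41/litre → $64,586.48
14 July – 31 December 1995: 171 days × 812 litres/day = 138,852 litres at $0.54/litre → $74,980.08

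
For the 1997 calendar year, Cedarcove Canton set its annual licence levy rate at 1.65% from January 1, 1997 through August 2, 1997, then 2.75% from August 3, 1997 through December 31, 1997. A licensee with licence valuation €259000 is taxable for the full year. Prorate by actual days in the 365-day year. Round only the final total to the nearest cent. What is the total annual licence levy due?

€5452.13

January 1 – August 2, 1997: 214 days at 1.65% → €259000 × 1.65% × 214/365 = €2505.5589
August 3 – December 31, 1997: 151 days at 2.75% → €259000 × 2.75% × 151/365 = €2946.5685
Total = €5452.1274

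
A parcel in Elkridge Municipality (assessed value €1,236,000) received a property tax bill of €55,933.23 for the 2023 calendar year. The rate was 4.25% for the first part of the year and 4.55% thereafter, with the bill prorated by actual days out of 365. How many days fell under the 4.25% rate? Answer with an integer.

30 days

Let d = days at the first rate; then 365 − d days at the second rate.
€1,236,000 × [4.25%·d + 4.55%·(365−d)] / 365 = €55,933.23
Solving gives d = 30, so the new rate took effect on 31 Jan 2023.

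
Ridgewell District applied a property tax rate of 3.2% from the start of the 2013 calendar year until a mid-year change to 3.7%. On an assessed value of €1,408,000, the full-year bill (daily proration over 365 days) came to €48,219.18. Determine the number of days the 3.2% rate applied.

Let d = days at the first rate; then 365 − d days at the second rate.
€1,408,000 × [3.2%·d + 3.7%·(365−d)] / 365 = €48,219.18
Solving gives d = 201, so the new rate took effect on 21 July 2013.

201 days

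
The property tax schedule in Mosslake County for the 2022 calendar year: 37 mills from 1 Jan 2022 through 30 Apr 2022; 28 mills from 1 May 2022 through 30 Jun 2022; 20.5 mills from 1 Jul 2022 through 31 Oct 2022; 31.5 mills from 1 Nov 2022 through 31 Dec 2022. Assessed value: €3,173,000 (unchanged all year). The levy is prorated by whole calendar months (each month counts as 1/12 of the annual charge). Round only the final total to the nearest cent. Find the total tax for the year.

1 Jan – 30 Apr 2022: 4 months at 37 mills → €3,173,000 × 3.7% × 4/12 = €39,133.6667
1 May – 30 Jun 2022: 2 months at 28 mills → €3,173,000 × 2.8% × 2/12 = €14,807.3333
1 Jul – 31 Oct 2022: 4 months at 20.5 mills → €3,173,000 × 2.05% × 4/12 = €21,682.1667
1 Nov – 31 Dec 2022: 2 months at 31.5 mills → €3,173,000 × 3.15% × 2/12 = €16,658.2500
Total = €92,281.4167

€92,281.42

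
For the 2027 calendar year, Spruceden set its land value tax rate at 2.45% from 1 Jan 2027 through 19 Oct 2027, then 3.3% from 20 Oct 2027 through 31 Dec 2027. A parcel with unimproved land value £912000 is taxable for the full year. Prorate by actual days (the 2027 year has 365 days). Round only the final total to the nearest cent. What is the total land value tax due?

1 Jan – 19 Oct 2027: 292 days at 2.45% → £912000 × 2.45% × 292/365 = £17875.2000
20 Oct – 31 Dec 2027: 73 days at 3.3% → £912000 × 3.3% × 73/365 = £6019.2000
Total = £23894.4000

£23894.40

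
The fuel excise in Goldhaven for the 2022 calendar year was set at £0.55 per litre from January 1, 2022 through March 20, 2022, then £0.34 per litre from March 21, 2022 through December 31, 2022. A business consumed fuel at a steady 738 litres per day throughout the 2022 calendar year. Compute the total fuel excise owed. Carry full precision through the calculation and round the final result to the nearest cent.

January 1 – March 20, 2022: 79 days × 738 litres/day = 58,302 litres at £0.55/litre → £32,066.10
March 21 – December 31, 2022: 286 days × 738 litres/day = 211,068 litres at £0.34/litre → £71,763.12

£103,829.22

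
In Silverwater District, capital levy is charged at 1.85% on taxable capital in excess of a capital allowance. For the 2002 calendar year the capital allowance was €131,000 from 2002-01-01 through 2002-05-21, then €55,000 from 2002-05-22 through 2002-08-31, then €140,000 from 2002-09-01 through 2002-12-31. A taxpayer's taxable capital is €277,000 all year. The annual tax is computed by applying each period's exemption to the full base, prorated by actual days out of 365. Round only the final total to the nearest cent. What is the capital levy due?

€3,038.26

2002-01-01 to 2002-05-21: 141 days, exemption €131,000 → (€277,000 − €131,000) × 1.85% × 141/365 = €1,043.4000
2002-05-22 to 2002-08-31: 102 days, exemption €55,000 → (€277,000 − €55,000) × 1.85% × 102/365 = €1,147.7096
2002-09-01 to 2002-12-31: 122 days, exemption €140,000 → (€277,000 − €140,000) × 1.85% × 122/365 = €847.1479
Total = €3,038.2575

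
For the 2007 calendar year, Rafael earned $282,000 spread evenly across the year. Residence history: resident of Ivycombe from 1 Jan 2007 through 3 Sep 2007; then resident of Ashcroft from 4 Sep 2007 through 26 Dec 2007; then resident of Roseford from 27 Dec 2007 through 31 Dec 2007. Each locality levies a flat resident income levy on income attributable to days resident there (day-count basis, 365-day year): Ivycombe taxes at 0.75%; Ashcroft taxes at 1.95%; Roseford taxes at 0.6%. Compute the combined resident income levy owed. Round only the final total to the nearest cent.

$3,166.13

Ivycombe, 1 Jan – 3 Sep 2007: 246 days → $282,000 × 0.75% × 246/365 = $1,425.4521
Ashcroft, 4 Sep – 26 Dec 2007: 114 days → $282,000 × 1.95% × 114/365 = $1,717.4959
Roseford, 27 Dec – 31 Dec 2007: 5 days → $282,000 × 0.6% × 5/365 = $23.1781
Total = $3,166.1260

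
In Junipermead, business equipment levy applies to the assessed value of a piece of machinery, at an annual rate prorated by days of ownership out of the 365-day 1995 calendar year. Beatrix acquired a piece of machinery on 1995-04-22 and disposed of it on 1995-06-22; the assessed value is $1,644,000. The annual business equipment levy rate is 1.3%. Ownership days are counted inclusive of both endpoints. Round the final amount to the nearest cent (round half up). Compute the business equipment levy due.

Days held (1995-04-22 to 1995-06-22): 62 out of 365
Tax = $1,644,000 × 1.3% × 62/365 = $3,630.3123

$3,630.31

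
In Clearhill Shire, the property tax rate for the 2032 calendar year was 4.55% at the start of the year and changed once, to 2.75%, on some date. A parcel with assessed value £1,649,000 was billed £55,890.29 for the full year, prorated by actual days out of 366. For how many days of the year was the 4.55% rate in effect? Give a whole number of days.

130 days

Let d = days at the first rate; then 366 − d days at the second rate.
£1,649,000 × [4.55%·d + 2.75%·(366−d)] / 366 = £55,890.29
Solving gives d = 130, so the new rate took effect on 10 May 2032.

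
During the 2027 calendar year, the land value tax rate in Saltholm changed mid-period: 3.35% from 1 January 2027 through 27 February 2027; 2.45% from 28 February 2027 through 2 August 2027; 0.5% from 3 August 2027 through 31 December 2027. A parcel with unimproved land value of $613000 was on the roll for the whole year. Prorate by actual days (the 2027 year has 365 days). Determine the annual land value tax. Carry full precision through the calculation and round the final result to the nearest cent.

$10950.03

1 January – 27 February 2027: 58 days at 3.35% → $613000 × 3.35% × 58/365 = $3263.1753
28 February – 2 August 2027: 156 days at 2.45% → $613000 × 2.45% × 156/365 = $6418.8658
3 August – 31 December 2027: 151 days at 0.5% → $613000 × 0.5% × 151/365 = $1267.9863
Total = $10950.0274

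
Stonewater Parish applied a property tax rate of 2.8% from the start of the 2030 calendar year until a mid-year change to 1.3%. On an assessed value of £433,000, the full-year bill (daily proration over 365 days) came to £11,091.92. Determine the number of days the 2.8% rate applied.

Let d = days at the first rate; then 365 − d days at the second rate.
£433,000 × [2.8%·d + 1.3%·(365−d)] / 365 = £11,091.92
Solving gives d = 307, so the new rate took effect on 4 Nov 2030.

307 days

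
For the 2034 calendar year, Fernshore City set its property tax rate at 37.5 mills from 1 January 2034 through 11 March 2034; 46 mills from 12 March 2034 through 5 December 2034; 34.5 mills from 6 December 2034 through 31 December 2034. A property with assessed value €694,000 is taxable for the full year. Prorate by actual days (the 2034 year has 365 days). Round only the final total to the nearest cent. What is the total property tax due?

1 January – 11 March 2034: 70 days at 37.5 mills → €694,000 × 3.75% × 70/365 = €4,991.0959
12 March – 5 December 2034: 269 days at 46 mills → €694,000 × 4.6% × 269/365 = €23,527.5507
6 December – 31 December 2034: 26 days at 34.5 mills → €694,000 × 3.45% × 26/365 = €1,705.5288
Total = €30,224.1753

€30,224.18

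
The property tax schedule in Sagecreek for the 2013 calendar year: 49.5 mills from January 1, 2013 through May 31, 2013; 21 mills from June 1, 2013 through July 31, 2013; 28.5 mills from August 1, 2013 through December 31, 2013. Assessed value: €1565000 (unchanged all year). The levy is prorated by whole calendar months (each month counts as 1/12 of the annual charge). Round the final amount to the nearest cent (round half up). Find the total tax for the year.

January 1 – May 31, 2013: 5 months at 49.5 mills → €1565000 × 4.95% × 5/12 = €32278.1250
June 1 – July 31, 2013: 2 months at 21 mills → €1565000 × 2.1% × 2/12 = €5477.5000
August 1 – December 31, 2013: 5 months at 28.5 mills → €1565000 × 2.85% × 5/12 = €18584.3750
Total = €56340.0000

€56340.00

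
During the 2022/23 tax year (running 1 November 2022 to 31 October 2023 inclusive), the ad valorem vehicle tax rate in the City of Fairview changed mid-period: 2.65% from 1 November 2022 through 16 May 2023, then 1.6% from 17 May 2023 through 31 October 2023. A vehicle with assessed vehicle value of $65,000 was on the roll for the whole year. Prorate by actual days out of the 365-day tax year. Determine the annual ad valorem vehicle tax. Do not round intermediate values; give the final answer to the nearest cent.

1 November 2022 – 16 May 2023: 197 days at 2.65% → $65,000 × 2.65% × 197/365 = $929.6781
17 May – 31 October 2023: 168 days at 1.6% → $65,000 × 1.6% × 168/365 = $478.6849
Total = $1,408.3630

$1,408.36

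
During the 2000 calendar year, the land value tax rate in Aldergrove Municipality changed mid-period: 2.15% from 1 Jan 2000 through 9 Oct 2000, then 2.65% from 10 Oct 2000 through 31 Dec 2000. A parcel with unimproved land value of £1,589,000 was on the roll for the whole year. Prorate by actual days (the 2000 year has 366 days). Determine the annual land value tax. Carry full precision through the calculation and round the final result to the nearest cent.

£35,965.23

1 Jan – 9 Oct 2000: 283 days at 2.15% → £1,589,000 × 2.15% × 283/366 = £26,416.0396
10 Oct – 31 Dec 2000: 83 days at 2.65% → £1,589,000 × 2.65% × 83/366 = £9,549.1954
Total = £35,965.2350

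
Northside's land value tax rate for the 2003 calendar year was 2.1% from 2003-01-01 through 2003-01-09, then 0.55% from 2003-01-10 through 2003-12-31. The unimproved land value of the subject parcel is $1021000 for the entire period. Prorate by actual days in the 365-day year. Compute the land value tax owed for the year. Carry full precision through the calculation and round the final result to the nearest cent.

2003-01-01 to 2003-01-09: 9 days at 2.1% → $1021000 × 2.1% × 9/365 = $528.6822
2003-01-10 to 2003-12-31: 356 days at 0.55% → $1021000 × 0.55% × 356/365 = $5477.0356
Total = $6005.7178

$6005.72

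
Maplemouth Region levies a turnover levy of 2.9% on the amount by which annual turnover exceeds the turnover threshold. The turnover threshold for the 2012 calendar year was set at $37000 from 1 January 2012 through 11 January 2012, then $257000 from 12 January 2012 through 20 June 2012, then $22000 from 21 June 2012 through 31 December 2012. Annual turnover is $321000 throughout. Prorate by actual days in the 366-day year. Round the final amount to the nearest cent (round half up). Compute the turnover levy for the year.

1 January – 11 January 2012: 11 days, exemption $37000 → ($321000 − $37000) × 2.9% × 11/366 = $247.5301
12 January – 20 June 2012: 161 days, exemption $257000 → ($321000 − $257000) × 2.9% × 161/366 = $816.4372
21 June – 31 December 2012: 194 days, exemption $22000 → ($321000 − $22000) × 2.9% × 194/366 = $4596.1038
Total = $5660.0710

$5660.07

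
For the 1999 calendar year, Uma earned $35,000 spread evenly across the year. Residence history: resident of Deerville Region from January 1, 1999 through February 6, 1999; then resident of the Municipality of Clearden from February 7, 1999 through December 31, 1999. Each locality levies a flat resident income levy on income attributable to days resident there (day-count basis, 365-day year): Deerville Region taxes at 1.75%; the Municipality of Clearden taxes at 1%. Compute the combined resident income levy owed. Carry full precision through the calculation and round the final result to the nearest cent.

Deerville Region, January 1 – February 6, 1999: 37 days → $35,000 × 1.75% × 37/365 = $62.0890
The Municipality of Clearden, February 7 – December 31, 1999: 328 days → $35,000 × 1% × 328/365 = $314.5205
Total = $376.6096

$376.61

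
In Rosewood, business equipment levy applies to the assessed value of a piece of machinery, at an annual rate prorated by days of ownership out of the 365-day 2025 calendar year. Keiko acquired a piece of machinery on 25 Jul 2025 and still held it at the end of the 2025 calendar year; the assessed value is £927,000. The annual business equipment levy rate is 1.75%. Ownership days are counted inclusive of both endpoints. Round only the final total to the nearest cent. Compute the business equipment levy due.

£7,111.23

Days held (25 Jul – 31 Dec 2025): 160 out of 365
Tax = £927,000 × 1.75% × 160/365 = £7,111.2329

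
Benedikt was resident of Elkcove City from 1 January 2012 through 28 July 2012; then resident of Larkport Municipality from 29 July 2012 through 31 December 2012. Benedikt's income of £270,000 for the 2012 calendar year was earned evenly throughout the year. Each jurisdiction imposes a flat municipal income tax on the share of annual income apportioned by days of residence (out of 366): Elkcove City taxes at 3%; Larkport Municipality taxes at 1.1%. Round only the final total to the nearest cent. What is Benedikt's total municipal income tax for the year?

Elkcove City, 1 January – 28 July 2012: 210 days → £270,000 × 3% × 210/366 = £4,647.5410
Larkport Municipality, 29 July – 31 December 2012: 156 days → £270,000 × 1.1% × 156/366 = £1,265.9016
Total = £5,913.4426

£5,913.44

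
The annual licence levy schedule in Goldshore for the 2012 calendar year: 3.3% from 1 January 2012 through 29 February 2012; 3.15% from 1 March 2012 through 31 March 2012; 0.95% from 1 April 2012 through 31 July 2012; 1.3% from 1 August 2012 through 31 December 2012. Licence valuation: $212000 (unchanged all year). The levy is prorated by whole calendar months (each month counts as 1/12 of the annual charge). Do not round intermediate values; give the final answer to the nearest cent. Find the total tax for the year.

1 January – 29 February 2012: 2 months at 3.3% → $212000 × 3.3% × 2/12 = $1166.0000
1 March – 31 March 2012: 1 month at 3.15% → $212000 × 3.15% × 1/12 = $556.5000
1 April – 31 July 2012: 4 months at 0.95% → $212000 × 0.95% × 4/12 = $671.3333
1 August – 31 December 2012: 5 months at 1.3% → $212000 × 1.3% × 5/12 = $1148.3333
Total = $3542.1667

$3542.17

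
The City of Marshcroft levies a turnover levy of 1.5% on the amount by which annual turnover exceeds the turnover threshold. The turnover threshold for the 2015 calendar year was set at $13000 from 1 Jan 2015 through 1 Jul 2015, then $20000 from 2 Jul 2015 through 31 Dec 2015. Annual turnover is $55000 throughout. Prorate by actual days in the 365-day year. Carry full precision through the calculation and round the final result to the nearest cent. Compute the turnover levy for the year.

1 Jan – 1 Jul 2015: 182 days, exemption $13000 → ($55000 − $13000) × 1.5% × 182/365 = $314.1370
2 Jul – 31 Dec 2015: 183 days, exemption $20000 → ($55000 − $20000) × 1.5% × 183/365 = $263.2192
Total = $577.3562

$577.36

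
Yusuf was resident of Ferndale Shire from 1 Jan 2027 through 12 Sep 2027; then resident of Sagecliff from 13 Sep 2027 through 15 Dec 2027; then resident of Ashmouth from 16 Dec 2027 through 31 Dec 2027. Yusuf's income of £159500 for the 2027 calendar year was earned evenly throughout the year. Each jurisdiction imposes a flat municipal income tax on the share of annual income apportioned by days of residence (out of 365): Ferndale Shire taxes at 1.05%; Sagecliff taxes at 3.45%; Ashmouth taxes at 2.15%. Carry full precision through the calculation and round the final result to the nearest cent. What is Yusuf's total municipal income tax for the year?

£2737.50

Ferndale Shire, 1 Jan – 12 Sep 2027: 255 days → £159500 × 1.05% × 255/365 = £1170.0308
Sagecliff, 13 Sep – 15 Dec 2027: 94 days → £159500 × 3.45% × 94/365 = £1417.1466
Ashmouth, 16 Dec – 31 Dec 2027: 16 days → £159500 × 2.15% × 16/365 = £150.3233
Total = £2737.5007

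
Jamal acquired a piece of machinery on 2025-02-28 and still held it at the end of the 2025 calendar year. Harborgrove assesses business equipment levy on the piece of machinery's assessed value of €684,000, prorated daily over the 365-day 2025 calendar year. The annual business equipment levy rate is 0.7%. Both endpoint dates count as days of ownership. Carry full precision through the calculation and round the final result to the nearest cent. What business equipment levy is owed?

Days held (2025-02-28 to 2025-12-31): 307 out of 365
Tax = €684,000 × 0.7% × 307/365 = €4,027.1671

€4,027.17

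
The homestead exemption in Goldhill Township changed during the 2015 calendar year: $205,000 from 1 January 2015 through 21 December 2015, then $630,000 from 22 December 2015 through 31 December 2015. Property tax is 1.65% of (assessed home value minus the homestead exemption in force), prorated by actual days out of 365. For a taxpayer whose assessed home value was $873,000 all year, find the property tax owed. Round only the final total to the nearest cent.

$10,829.88

1 January – 21 December 2015: 355 days, exemption $205,000 → ($873,000 − $205,000) × 1.65% × 355/365 = $10,720.0274
22 December – 31 December 2015: 10 days, exemption $630,000 → ($873,000 − $630,000) × 1.65% × 10/365 = $109.8493
Total = $10,829.8767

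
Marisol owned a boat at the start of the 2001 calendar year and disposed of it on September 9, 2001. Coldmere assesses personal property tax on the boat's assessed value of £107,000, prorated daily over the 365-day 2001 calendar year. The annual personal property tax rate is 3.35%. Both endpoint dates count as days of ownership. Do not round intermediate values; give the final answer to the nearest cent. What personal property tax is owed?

Days held (January 1 – September 9, 2001): 252 out of 365
Tax = £107,000 × 3.35% × 252/365 = £2,474.7781

£2,474.78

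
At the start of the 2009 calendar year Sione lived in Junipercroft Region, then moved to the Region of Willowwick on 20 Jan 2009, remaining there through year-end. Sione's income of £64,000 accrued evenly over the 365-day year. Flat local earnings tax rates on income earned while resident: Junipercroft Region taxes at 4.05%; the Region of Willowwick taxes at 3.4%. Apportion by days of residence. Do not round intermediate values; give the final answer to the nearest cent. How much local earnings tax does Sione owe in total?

Junipercroft Region, 1 Jan – 19 Jan 2009: 19 days → £64,000 × 4.05% × 19/365 = £134.9260
The Region of Willowwick, 20 Jan – 31 Dec 2009: 346 days → £64,000 × 3.4% × 346/365 = £2,062.7288
Total = £2,197.6548

£2,197.65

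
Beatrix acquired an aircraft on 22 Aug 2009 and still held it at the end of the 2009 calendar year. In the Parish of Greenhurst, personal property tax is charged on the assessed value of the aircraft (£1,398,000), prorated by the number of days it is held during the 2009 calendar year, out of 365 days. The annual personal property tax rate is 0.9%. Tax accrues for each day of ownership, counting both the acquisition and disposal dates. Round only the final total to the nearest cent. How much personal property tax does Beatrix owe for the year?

Days held (22 Aug – 31 Dec 2009): 132 out of 365
Tax = £1,398,000 × 0.9% × 132/365 = £4,550.2027

£4,550.20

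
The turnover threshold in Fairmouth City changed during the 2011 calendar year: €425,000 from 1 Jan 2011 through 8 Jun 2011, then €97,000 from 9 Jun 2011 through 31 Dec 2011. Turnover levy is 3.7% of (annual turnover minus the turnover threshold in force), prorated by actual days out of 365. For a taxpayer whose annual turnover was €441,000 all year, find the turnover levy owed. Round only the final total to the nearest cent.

1 Jan – 8 Jun 2011: 159 days, exemption €425,000 → (€441,000 − €425,000) × 3.7% × 159/365 = €257.8849
9 Jun – 31 Dec 2011: 206 days, exemption €97,000 → (€441,000 − €97,000) × 3.7% × 206/365 = €7,183.4740
Total = €7,441.3589

€7,441.36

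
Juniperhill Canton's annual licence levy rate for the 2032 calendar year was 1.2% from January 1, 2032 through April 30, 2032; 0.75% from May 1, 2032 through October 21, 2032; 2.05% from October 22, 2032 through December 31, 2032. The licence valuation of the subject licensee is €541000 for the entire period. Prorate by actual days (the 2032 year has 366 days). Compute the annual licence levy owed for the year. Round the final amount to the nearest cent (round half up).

January 1 – April 30, 2032: 121 days at 1.2% → €541000 × 1.2% × 121/366 = €2146.2623
May 1 – October 21, 2032: 174 days at 0.75% → €541000 × 0.75% × 174/366 = €1928.9754
October 22 – December 31, 2032: 71 days at 2.05% → €541000 × 2.05% × 71/366 = €2151.4358
Total = €6226.6735

€6226.67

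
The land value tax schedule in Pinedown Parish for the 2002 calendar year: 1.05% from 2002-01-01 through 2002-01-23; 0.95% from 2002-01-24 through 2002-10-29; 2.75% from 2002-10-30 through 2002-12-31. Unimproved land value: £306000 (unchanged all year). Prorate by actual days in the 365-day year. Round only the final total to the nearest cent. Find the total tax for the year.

£3876.98

2002-01-01 to 2002-01-23: 23 days at 1.05% → £306000 × 1.05% × 23/365 = £202.4630
2002-01-24 to 2002-10-29: 279 days at 0.95% → £306000 × 0.95% × 279/365 = £2222.0630
2002-10-30 to 2002-12-31: 63 days at 2.75% → £306000 × 2.75% × 63/365 = £1452.4521
Total = £3876.9781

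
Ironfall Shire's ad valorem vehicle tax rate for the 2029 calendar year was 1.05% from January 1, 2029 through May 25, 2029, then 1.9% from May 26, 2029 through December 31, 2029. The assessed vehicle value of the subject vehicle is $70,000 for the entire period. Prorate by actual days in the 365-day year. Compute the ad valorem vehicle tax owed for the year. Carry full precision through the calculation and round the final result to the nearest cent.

$1,093.63

January 1 – May 25, 2029: 145 days at 1.05% → $70,000 × 1.05% × 145/365 = $291.9863
May 26 – December 31, 2029: 220 days at 1.9% → $70,000 × 1.9% × 220/365 = $801.6438
Total = $1,093.6301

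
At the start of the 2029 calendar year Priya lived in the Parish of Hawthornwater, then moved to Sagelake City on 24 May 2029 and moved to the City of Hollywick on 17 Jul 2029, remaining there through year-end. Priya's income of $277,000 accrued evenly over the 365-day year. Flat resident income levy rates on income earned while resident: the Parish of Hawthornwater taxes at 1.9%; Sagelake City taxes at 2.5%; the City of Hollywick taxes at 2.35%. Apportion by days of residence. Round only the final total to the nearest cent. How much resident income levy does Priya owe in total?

The Parish of Hawthornwater, 1 Jan – 23 May 2029: 143 days → $277,000 × 1.9% × 143/365 = $2,061.9425
Sagelake City, 24 May – 16 Jul 2029: 54 days → $277,000 × 2.5% × 54/365 = $1,024.5205
The City of Hollywick, 17 Jul – 31 Dec 2029: 168 days → $277,000 × 2.35% × 168/365 = $2,996.1534
Total = $6,082.6164

$6,082.62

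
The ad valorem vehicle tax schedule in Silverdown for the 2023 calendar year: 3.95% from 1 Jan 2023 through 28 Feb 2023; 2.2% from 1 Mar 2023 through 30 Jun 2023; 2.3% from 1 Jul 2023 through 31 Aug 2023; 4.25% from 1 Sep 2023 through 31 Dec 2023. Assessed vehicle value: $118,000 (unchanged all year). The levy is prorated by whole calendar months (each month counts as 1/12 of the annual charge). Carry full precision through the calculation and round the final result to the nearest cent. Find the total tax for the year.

1 Jan – 28 Feb 2023: 2 months at 3.95% → $118,000 × 3.95% × 2/12 = $776.8333
1 Mar – 30 Jun 2023: 4 months at 2.2% → $118,000 × 2.2% × 4/12 = $865.3333
1 Jul – 31 Aug 2023: 2 months at 2.3% → $118,000 × 2.3% × 2/12 = $452.3333
1 Sep – 31 Dec 2023: 4 months at 4.25% → $118,000 × 4.25% × 4/12 = $1,671.6667
Total = $3,766.1667

$3,766.17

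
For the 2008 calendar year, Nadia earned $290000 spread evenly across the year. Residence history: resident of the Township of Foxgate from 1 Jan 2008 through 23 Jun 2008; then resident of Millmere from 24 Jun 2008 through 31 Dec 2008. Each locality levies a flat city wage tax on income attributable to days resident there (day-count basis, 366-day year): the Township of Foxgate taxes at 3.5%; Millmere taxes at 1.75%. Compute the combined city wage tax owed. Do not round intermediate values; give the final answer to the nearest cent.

$7501.57

The Township of Foxgate, 1 Jan – 23 Jun 2008: 175 days → $290000 × 3.5% × 175/366 = $4853.1421
Millmere, 24 Jun – 31 Dec 2008: 191 days → $290000 × 1.75% × 191/366 = $2648.4290
Total = $7501.5710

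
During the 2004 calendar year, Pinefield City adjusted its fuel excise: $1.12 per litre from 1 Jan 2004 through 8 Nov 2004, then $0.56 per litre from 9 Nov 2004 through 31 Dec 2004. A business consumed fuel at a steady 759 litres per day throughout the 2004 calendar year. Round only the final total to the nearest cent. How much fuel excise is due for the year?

1 Jan – 8 Nov 2004: 313 days × 759 litres/day = 237,567 litres at $1.12/litre → $266,075.04
9 Nov – 31 Dec 2004: 53 days × 759 litres/day = 40,227 litres at $0.56/litre → $22,527.12

$288,602.16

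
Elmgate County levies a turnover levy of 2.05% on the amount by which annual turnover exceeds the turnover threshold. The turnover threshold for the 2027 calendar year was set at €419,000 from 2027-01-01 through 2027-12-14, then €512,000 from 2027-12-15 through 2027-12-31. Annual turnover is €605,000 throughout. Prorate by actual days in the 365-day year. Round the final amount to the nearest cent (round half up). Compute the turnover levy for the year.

2027-01-01 to 2027-12-14: 348 days, exemption €419,000 → (€605,000 − €419,000) × 2.05% × 348/365 = €3,635.4082
2027-12-15 to 2027-12-31: 17 days, exemption €512,000 → (€605,000 − €512,000) × 2.05% × 17/365 = €88.7959
Total = €3,724.2041

€3,724.20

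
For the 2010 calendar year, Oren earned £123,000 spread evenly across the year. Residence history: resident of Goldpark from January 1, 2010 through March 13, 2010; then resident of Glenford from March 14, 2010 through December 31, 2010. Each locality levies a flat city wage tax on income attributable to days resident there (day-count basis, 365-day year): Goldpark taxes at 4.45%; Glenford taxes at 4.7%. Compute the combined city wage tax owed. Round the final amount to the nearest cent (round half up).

Goldpark, January 1 – March 13, 2010: 72 days → £123,000 × 4.45% × 72/365 = £1,079.7041
Glenford, March 14 – December 31, 2010: 293 days → £123,000 × 4.7% × 293/365 = £4,640.6384
Total = £5,720.3425

£5,720.34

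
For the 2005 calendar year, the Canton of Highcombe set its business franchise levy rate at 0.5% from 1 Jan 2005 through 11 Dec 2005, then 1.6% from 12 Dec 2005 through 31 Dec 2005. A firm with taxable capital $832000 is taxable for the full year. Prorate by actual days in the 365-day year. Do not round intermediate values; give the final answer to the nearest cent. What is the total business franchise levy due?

$4661.48

1 Jan – 11 Dec 2005: 345 days at 0.5% → $832000 × 0.5% × 345/365 = $3932.0548
12 Dec – 31 Dec 2005: 20 days at 1.6% → $832000 × 1.6% × 20/365 = $729.4247
Total = $4661.4795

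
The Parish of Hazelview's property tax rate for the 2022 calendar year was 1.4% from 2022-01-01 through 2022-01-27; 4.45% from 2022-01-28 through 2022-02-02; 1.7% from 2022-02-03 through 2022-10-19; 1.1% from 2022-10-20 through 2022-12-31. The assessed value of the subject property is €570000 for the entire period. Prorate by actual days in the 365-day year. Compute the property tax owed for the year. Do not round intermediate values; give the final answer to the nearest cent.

2022-01-01 to 2022-01-27: 27 days at 1.4% → €570000 × 1.4% × 27/365 = €590.3014
2022-01-28 to 2022-02-02: 6 days at 4.45% → €570000 × 4.45% × 6/365 = €416.9589
2022-02-03 to 2022-10-19: 259 days at 1.7% → €570000 × 1.7% × 259/365 = €6875.9178
2022-10-20 to 2022-12-31: 73 days at 1.1% → €570000 × 1.1% × 73/365 = €1254.0000
Total = €9137.1781

€9137.18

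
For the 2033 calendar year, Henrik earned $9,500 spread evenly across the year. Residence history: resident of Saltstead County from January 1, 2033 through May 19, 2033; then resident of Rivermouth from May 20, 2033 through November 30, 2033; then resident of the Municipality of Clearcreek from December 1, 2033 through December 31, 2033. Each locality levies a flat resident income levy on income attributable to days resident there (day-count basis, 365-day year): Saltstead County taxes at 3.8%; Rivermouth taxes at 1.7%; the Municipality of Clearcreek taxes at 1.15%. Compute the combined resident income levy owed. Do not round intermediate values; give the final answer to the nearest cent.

Saltstead County, January 1 – May 19, 2033: 139 days → $9,500 × 3.8% × 139/365 = $137.4767
Rivermouth, May 20 – November 30, 2033: 195 days → $9,500 × 1.7% × 195/365 = $86.2808
The Municipality of Clearcreek, December 1 – December 31, 2033: 31 days → $9,500 × 1.15% × 31/365 = $9.2788
Total = $233.0363

$233.04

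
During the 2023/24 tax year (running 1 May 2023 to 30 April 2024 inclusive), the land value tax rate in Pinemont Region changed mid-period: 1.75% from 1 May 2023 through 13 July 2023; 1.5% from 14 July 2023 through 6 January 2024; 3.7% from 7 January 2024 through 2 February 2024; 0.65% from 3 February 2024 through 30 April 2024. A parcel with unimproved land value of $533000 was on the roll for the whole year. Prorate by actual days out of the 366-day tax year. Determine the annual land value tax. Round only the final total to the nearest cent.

$8040.14

1 May – 13 July 2023: 74 days at 1.75% → $533000 × 1.75% × 74/366 = $1885.8880
14 July 2023 – 6 January 2024: 177 days at 1.5% → $533000 × 1.5% × 177/366 = $3866.4344
7 January – 2 February 2024: 27 days at 3.7% → $533000 × 3.7% × 27/366 = $1454.8279
3 February – 30 April 2024: 88 days at 0.65% → $533000 × 0.65% × 88/366 = $832.9945
Total = $8040.1448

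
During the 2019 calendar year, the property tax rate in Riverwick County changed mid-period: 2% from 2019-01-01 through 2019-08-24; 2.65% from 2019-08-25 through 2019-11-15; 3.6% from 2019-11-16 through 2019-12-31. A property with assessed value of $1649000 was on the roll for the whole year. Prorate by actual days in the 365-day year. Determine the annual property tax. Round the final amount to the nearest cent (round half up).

2019-01-01 to 2019-08-24: 236 days at 2% → $1649000 × 2% × 236/365 = $21324.0548
2019-08-25 to 2019-11-15: 83 days at 2.65% → $1649000 × 2.65% × 83/365 = $9936.9192
2019-11-16 to 2019-12-31: 46 days at 3.6% → $1649000 × 3.6% × 46/365 = $7481.4904
Total = $38742.4644

$38742.46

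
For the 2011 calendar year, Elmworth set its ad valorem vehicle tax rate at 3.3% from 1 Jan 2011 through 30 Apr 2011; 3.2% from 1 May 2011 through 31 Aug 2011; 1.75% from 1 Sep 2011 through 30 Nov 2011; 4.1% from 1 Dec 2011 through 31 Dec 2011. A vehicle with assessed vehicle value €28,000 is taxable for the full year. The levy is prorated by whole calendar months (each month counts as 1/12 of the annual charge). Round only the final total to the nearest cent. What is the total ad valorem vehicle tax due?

€824.83

1 Jan – 30 Apr 2011: 4 months at 3.3% → €28,000 × 3.3% × 4/12 = €308.0000
1 May – 31 Aug 2011: 4 months at 3.2% → €28,000 × 3.2% × 4/12 = €298.6667
1 Sep – 30 Nov 2011: 3 months at 1.75% → €28,000 × 1.75% × 3/12 = €122.5000
1 Dec – 31 Dec 2011: 1 month at 4.1% → €28,000 × 4.1% × 1/12 = €95.6667
Total = €824.8333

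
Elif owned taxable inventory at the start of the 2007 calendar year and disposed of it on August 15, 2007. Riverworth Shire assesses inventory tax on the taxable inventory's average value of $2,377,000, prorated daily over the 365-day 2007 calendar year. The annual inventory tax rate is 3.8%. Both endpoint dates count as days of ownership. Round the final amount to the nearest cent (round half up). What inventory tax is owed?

Days held (January 1 – August 15, 2007): 227 out of 365
Tax = $2,377,000 × 3.8% × 227/365 = $56,175.3479

$56,175.35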